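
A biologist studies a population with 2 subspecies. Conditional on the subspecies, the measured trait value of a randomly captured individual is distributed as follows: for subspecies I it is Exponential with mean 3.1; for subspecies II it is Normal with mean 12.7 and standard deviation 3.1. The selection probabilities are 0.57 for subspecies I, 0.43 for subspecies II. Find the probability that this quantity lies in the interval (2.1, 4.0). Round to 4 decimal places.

Conditional on each subspecies, P(2.1 < X < 4.0): I: 0.232744; II: 0.00219067.
By total probability, P(2.1 < X < 4.0) = 0.57·0.232744 + 0.43·0.00219067 = 0.133606.

0.1336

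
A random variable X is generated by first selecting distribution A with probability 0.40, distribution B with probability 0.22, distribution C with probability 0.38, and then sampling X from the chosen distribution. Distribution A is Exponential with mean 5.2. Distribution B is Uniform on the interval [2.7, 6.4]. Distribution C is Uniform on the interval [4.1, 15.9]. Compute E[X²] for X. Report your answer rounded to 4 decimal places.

For each component E[X²] = Var + (mean)², giving A: 54.08; B: 21.8433; C: 111.603.
Overall E[X²] = 0.4·54.08 + 0.22·21.8433 + 0.38·111.603 = 68.8468.

68.8468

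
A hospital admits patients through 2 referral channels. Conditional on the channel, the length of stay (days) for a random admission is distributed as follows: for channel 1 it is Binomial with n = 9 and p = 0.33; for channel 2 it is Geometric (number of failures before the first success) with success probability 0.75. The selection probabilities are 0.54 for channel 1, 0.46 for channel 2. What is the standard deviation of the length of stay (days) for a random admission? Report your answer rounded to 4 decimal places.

1.7337

Per component, 1: μ=2.97, E[X²]=10.8108; 2: μ=0.333333, E[X²]=0.555556.
E[X] = 0.54·2.97 + 0.46·0.333333 = 1.75713.
E[X²] = 0.54·10.8108 + 0.46·0.555556 = 6.09339.
Var(X) = E[X²] − (E[X])² = 6.09339 − 3.08752 = 3.00587.
SD(X) = √3.00587 = 1.73374.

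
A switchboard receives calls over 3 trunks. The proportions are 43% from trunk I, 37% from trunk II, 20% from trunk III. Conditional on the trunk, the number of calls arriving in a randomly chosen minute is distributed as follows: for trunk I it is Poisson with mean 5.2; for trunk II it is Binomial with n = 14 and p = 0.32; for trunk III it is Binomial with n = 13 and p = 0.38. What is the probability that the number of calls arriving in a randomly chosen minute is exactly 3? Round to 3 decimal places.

0.145

Conditional on each trunk, P(X = 3): I: 0.129279; II: 0.171455; III: 0.131715.
By total probability, P(X = 3) = 0.43·0.129279 + 0.37·0.171455 + 0.2·0.131715 = 0.145371.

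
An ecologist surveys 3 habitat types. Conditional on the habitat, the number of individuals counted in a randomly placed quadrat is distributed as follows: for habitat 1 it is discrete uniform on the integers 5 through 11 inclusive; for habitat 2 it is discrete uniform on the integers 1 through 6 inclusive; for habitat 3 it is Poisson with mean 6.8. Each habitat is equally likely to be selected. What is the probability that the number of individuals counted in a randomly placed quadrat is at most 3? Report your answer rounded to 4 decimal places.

0.1976

Conditional on each habitat, P(X ≤ 3): 1: 0; 2: 0.5; 3: 0.0928057.
By total probability, P(X ≤ 3) = 0.333333·0 + 0.333333·0.5 + 0.333333·0.0928057 = 0.197602.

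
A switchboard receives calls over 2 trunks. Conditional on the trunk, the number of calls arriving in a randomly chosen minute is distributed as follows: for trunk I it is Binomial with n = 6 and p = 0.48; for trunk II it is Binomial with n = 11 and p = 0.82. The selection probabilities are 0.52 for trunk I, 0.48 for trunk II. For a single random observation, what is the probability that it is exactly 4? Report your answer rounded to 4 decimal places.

0.1124

Conditional on each trunk, P(X = 4): I: 0.215309; II: 0.000913433.
By total probability, P(X = 4) = 0.52·0.215309 + 0.48·0.000913433 = 0.112399.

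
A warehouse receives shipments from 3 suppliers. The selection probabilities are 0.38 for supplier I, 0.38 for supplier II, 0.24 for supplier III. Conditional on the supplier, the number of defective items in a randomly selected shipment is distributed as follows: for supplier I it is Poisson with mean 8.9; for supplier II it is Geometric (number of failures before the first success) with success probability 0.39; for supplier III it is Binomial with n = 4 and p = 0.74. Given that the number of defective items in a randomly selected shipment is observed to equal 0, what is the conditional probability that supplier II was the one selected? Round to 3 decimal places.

Likelihoods P(X=0 | ·): I: 0.000136389; II: 0.39; III: 0.00456976.
Posterior ∝ prior × likelihood. Numerator for II: 0.38·0.39 = 0.1482.
Normalizing constant: 0.38·0.000136389 + 0.38·0.39 + 0.24·0.00456976 = 0.149349.
P(II | observation) = 0.1482 / 0.149349 = 0.992309.

0.992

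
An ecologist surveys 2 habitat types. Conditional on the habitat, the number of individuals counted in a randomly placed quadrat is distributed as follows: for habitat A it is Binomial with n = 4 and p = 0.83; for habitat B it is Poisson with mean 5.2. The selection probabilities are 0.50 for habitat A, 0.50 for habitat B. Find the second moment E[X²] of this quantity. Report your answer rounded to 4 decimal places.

For each component E[X²] = Var + (mean)², giving A: 11.5868; B: 32.24.
Overall E[X²] = 0.5·11.5868 + 0.5·32.24 = 21.9134.

21.9134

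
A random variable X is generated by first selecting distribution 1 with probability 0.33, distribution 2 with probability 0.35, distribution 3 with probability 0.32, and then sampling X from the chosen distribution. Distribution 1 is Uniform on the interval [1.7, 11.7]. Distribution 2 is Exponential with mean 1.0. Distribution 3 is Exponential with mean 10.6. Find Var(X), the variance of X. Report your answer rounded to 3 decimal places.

54.736

Per component, 1: μ=6.7, E[X²]=53.2233; 2: μ=1, E[X²]=2; 3: μ=10.6, E[X²]=224.72.
E[X] = 0.33·6.7 + 0.35·1 + 0.32·10.6 = 5.953.
E[X²] = 0.33·53.2233 + 0.35·2 + 0.32·224.72 = 90.1741.
Var(X) = E[X²] − (E[X])² = 90.1741 − 35.4382 = 54.7359.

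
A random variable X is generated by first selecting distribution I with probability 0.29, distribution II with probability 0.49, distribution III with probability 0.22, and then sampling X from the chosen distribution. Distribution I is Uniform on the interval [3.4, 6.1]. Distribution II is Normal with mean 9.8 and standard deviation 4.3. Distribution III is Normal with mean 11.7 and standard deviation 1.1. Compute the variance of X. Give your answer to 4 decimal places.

Per component, I: μ=4.75, E[X²]=23.17; II: μ=9.8, E[X²]=114.53; III: μ=11.7, E[X²]=138.1.
E[X] = 0.29·4.75 + 0.49·9.8 + 0.22·11.7 = 8.7535.
E[X²] = 0.29·23.17 + 0.49·114.53 + 0.22·138.1 = 93.221.
Var(X) = E[X²] − (E[X])² = 93.221 − 76.6238 = 16.5972.

16.5972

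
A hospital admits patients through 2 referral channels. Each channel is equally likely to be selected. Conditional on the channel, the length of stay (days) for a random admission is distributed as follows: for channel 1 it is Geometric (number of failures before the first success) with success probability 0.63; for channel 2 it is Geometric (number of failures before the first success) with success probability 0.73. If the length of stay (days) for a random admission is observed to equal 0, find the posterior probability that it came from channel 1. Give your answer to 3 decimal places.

0.463

Likelihoods P(X=0 | ·): 1: 0.63; 2: 0.73.
Posterior ∝ prior × likelihood. Numerator for 1: 0.5·0.63 = 0.315.
Normalizing constant: 0.5·0.63 + 0.5·0.73 = 0.68.
P(1 | observation) = 0.315 / 0.68 = 0.463235.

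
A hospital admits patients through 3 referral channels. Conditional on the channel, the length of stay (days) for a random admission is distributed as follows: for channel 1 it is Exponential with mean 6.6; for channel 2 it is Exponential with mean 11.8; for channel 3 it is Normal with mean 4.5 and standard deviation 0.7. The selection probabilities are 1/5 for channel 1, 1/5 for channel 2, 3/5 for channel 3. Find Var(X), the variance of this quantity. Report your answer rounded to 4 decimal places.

Per component, 1: μ=6.6, E[X²]=87.12; 2: μ=11.8, E[X²]=278.48; 3: μ=4.5, E[X²]=20.74.
E[X] = 0.2·6.6 + 0.2·11.8 + 0.6·4.5 = 6.38.
E[X²] = 0.2·87.12 + 0.2·278.48 + 0.6·20.74 = 85.564.
Var(X) = E[X²] − (E[X])² = 85.564 − 40.7044 = 44.8596.

44.8596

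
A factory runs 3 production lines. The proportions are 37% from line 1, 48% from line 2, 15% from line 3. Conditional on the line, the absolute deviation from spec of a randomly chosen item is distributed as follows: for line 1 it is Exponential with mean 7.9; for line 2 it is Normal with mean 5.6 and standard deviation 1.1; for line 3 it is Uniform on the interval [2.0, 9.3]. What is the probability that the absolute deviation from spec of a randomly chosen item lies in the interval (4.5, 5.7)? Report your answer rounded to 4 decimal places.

Conditional on each line, P(4.5 < X < 5.7): 1: 0.0797268; 2: 0.377562; 3: 0.164384.
By total probability, P(4.5 < X < 5.7) = 0.37·0.0797268 + 0.48·0.377562 + 0.15·0.164384 = 0.235386.

0.2354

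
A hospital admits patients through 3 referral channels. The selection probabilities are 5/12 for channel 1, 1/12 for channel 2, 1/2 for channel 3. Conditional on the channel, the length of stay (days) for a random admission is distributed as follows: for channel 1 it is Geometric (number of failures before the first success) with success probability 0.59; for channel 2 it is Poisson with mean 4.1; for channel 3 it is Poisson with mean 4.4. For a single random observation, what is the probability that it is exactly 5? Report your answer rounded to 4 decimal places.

0.1005

Conditional on each channel, P(X = 5): 1: 0.00683552; 2: 0.160004; 3: 0.168728.
By total probability, P(X = 5) = 0.416667·0.00683552 + 0.0833333·0.160004 + 0.5·0.168728 = 0.100546.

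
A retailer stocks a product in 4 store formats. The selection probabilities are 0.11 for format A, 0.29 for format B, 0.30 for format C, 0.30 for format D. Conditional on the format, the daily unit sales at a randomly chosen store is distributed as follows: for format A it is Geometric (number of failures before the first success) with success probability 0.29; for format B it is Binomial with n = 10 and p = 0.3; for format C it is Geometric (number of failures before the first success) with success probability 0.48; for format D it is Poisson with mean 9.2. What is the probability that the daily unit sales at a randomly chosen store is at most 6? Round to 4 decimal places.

0.7406

Conditional on each format, P(X ≤ 6): A: 0.909049; B: 0.989408; C: 0.989719; D: 0.189165.
By total probability, P(X ≤ 6) = 0.11·0.909049 + 0.29·0.989408 + 0.3·0.989719 + 0.3·0.189165 = 0.740589.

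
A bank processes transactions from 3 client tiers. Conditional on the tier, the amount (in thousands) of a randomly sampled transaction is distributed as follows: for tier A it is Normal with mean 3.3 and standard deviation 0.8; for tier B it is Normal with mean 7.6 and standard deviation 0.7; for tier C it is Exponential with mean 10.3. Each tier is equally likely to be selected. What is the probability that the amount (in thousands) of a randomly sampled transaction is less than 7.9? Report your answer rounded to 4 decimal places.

0.7338

Conditional on each tier, P(X < 7.9): A: 1; B: 0.665882; C: 0.535591.
By total probability, P(X < 7.9) = 0.333333·1 + 0.333333·0.665882 + 0.333333·0.535591 = 0.733825.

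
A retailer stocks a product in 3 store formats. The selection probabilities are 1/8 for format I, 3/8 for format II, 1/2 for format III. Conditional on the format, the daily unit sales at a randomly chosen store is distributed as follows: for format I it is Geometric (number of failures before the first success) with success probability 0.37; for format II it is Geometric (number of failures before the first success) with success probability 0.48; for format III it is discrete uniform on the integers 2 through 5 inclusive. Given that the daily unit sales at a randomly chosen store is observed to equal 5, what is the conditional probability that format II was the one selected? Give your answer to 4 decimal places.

0.0502

Likelihoods P(X=5 | ·): I: 0.0367202; II: 0.0182498; III: 0.25.
Posterior ∝ prior × likelihood. Numerator for II: 0.375·0.0182498 = 0.00684367.
Normalizing constant: 0.125·0.0367202 + 0.375·0.0182498 + 0.5·0.25 = 0.136434.
P(II | observation) = 0.00684367 / 0.136434 = 0.0501612.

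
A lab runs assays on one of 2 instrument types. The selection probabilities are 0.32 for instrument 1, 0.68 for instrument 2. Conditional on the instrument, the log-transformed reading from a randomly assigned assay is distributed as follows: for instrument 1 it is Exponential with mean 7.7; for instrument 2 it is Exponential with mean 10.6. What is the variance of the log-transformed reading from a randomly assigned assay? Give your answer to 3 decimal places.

97.208

Per component, 1: μ=7.7, E[X²]=118.58; 2: μ=10.6, E[X²]=224.72.
E[X] = 0.32·7.7 + 0.68·10.6 = 9.672.
E[X²] = 0.32·118.58 + 0.68·224.72 = 190.755.
Var(X) = E[X²] − (E[X])² = 190.755 − 93.5476 = 97.2076.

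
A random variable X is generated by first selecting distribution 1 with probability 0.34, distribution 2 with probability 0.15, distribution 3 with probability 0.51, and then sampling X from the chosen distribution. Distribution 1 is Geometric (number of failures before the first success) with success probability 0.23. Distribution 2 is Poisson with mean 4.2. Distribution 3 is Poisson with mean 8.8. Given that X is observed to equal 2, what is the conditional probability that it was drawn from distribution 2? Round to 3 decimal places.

0.287

Likelihoods P(X=2 | ·): 1: 0.136367; 2: 0.132261; 3: 0.00583638.
Posterior ∝ prior × likelihood. Numerator for 2: 0.15·0.132261 = 0.0198391.
Normalizing constant: 0.34·0.136367 + 0.15·0.132261 + 0.51·0.00583638 = 0.0691805.
P(2 | observation) = 0.0198391 / 0.0691805 = 0.286774.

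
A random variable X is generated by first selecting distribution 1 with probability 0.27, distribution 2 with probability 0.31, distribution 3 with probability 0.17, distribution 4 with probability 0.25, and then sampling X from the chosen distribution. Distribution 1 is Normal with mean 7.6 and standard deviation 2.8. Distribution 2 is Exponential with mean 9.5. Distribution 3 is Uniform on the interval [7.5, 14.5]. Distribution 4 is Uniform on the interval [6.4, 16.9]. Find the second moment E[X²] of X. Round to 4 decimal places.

For each component E[X²] = Var + (mean)², giving 1: 65.6; 2: 180.5; 3: 125.083; 4: 144.91.
Overall E[X²] = 0.27·65.6 + 0.31·180.5 + 0.17·125.083 + 0.25·144.91 = 131.159.

131.1587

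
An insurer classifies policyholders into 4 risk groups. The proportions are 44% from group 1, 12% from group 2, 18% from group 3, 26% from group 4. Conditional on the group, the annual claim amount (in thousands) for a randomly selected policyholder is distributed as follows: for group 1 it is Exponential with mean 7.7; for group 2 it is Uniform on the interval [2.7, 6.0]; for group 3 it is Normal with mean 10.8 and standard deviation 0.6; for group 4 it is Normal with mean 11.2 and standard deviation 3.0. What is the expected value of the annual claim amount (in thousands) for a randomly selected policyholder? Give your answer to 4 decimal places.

Component means — 1: 7.7; 2: 4.35; 3: 10.8; 4: 11.2.
E[X] = 0.44·7.7 + 0.12·4.35 + 0.18·10.8 + 0.26·11.2 = 8.766.

8.7660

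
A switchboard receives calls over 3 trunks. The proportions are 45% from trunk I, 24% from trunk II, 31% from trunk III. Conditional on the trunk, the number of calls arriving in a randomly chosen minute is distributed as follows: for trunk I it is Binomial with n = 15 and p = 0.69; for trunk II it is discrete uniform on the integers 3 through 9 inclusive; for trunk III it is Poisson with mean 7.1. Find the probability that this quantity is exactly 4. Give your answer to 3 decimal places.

Conditional on each trunk, P(X = 4): I: 0.000786154; II: 0.142857; III: 0.0873638.
By total probability, P(X = 4) = 0.45·0.000786154 + 0.24·0.142857 + 0.31·0.0873638 = 0.0617223.

0.062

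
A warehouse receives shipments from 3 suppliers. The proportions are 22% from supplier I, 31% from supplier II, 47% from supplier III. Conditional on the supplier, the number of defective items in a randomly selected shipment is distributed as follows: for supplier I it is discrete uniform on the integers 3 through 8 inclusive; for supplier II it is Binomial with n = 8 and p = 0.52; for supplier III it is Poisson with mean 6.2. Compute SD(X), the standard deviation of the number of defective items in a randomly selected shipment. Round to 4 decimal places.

Per component, I: μ=5.5, E[X²]=33.1667; II: μ=4.16, E[X²]=19.3024; III: μ=6.2, E[X²]=44.64.
E[X] = 0.22·5.5 + 0.31·4.16 + 0.47·6.2 = 5.4136.
E[X²] = 0.22·33.1667 + 0.31·19.3024 + 0.47·44.64 = 34.2612.
Var(X) = E[X²] − (E[X])² = 34.2612 − 29.3071 = 4.95415.
SD(X) = √4.95415 = 2.22579.

2.2258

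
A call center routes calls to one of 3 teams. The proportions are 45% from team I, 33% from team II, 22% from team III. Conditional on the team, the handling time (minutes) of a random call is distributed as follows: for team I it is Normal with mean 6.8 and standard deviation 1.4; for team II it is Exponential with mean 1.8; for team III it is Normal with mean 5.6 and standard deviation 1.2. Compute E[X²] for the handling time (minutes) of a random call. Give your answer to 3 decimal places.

For each component E[X²] = Var + (mean)², giving I: 48.2; II: 6.48; III: 32.8.
Overall E[X²] = 0.45·48.2 + 0.33·6.48 + 0.22·32.8 = 31.0444.

31.044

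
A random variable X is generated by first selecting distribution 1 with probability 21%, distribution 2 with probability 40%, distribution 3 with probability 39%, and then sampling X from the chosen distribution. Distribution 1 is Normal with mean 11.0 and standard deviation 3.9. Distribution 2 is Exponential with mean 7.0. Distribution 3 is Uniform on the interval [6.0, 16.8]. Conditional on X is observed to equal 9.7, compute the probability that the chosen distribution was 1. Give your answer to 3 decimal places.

0.287

Likelihoods f(9.7 | ·): 1: 0.0967649; 2: 0.035735; 3: 0.0925926.
Posterior ∝ prior × likelihood. Numerator for 1: 0.21·0.0967649 = 0.0203206.
Normalizing constant: 0.21·0.0967649 + 0.4·0.035735 + 0.39·0.0925926 = 0.0707257.
P(1 | observation) = 0.0203206 / 0.0707257 = 0.287316.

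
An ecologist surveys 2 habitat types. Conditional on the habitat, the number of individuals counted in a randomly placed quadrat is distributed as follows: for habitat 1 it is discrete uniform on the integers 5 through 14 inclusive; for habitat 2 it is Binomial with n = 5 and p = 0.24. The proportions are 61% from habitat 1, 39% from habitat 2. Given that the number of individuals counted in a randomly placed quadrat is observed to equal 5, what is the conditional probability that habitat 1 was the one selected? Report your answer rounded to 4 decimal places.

0.9949

Likelihoods P(X=5 | ·): 1: 0.1; 2: 0.000796262.
Posterior ∝ prior × likelihood. Numerator for 1: 0.61·0.1 = 0.061.
Normalizing constant: 0.61·0.1 + 0.39·0.000796262 = 0.0613105.
P(1 | observation) = 0.061 / 0.0613105 = 0.994935.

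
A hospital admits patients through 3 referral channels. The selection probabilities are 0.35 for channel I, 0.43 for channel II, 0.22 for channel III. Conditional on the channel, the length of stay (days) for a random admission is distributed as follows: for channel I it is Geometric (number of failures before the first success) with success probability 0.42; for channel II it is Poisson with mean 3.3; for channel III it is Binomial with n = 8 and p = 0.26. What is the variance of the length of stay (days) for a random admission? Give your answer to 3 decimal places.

Per component, I: μ=1.38095, E[X²]=5.19501; II: μ=3.3, E[X²]=14.19; III: μ=2.08, E[X²]=5.8656.
E[X] = 0.35·1.38095 + 0.43·3.3 + 0.22·2.08 = 2.35993.
E[X²] = 0.35·5.19501 + 0.43·14.19 + 0.22·5.8656 = 9.21039.
Var(X) = E[X²] − (E[X])² = 9.21039 − 5.56929 = 3.6411.

3.641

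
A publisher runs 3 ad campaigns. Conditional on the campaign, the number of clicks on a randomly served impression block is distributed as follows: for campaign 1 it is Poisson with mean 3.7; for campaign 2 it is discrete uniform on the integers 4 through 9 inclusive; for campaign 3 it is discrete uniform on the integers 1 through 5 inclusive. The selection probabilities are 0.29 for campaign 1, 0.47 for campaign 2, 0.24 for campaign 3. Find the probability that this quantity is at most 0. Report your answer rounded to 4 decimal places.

0.0072

Conditional on each campaign, P(X ≤ 0): 1: 0.0247235; 2: 0; 3: 0.
By total probability, P(X ≤ 0) = 0.29·0.0247235 + 0.47·0 + 0.24·0 = 0.00716982.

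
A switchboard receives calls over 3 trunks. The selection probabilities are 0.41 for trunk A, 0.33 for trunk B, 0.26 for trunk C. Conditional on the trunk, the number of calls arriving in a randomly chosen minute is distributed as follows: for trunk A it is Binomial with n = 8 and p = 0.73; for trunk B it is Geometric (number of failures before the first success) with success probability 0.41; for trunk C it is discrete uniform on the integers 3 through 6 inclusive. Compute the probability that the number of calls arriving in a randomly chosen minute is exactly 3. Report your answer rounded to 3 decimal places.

0.106

Conditional on each trunk, P(X = 3): A: 0.031259; B: 0.0842054; C: 0.25.
By total probability, P(X = 3) = 0.41·0.031259 + 0.33·0.0842054 + 0.26·0.25 = 0.105604.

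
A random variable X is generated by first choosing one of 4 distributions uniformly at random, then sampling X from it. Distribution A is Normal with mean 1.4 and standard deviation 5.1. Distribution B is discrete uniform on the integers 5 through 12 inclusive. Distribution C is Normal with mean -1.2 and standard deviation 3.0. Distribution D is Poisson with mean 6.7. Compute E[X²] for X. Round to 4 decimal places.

41.8750

For each component E[X²] = Var + (mean)², giving A: 27.97; B: 77.5; C: 10.44; D: 51.59.
Overall E[X²] = 0.25·27.97 + 0.25·77.5 + 0.25·10.44 + 0.25·51.59 = 41.875.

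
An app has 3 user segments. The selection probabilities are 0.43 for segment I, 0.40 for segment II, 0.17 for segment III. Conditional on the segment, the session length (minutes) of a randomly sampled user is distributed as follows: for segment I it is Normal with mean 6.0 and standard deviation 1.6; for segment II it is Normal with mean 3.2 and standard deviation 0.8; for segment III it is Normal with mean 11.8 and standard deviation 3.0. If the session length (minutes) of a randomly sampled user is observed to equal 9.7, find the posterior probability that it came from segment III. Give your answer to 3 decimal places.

Likelihoods f(9.7 | ·): I: 0.0172013; II: 2.3052e-15; III: 0.104085.
Posterior ∝ prior × likelihood. Numerator for III: 0.17·0.104085 = 0.0176944.
Normalizing constant: 0.43·0.0172013 + 0.4·2.3052e-15 + 0.17·0.104085 = 0.0250909.
P(III | observation) = 0.0176944 / 0.0250909 = 0.70521.

0.705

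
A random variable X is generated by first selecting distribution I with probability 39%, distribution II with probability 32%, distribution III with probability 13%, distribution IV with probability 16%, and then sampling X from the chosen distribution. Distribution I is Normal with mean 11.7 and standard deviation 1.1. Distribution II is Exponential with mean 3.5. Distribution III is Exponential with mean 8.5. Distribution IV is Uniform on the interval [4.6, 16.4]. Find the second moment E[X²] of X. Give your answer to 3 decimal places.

For each component E[X²] = Var + (mean)², giving I: 138.1; II: 24.5; III: 144.5; IV: 121.853.
Overall E[X²] = 0.39·138.1 + 0.32·24.5 + 0.13·144.5 + 0.16·121.853 = 99.9805.

99.981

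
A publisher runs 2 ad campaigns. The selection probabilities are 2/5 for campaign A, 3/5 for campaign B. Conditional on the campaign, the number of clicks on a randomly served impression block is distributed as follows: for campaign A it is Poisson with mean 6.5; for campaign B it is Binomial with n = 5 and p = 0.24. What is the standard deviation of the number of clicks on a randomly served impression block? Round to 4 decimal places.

3.1446

Per component, A: μ=6.5, E[X²]=48.75; B: μ=1.2, E[X²]=2.352.
E[X] = 0.4·6.5 + 0.6·1.2 = 3.32.
E[X²] = 0.4·48.75 + 0.6·2.352 = 20.9112.
Var(X) = E[X²] − (E[X])² = 20.9112 − 11.0224 = 9.8888.
SD(X) = √9.8888 = 3.14465.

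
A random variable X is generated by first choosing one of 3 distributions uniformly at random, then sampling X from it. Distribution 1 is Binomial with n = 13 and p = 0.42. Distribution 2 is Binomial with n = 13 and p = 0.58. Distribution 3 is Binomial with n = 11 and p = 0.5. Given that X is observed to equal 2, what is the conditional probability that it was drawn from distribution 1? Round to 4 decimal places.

Likelihoods P(X=2 | ·): 1: 0.0343796; 2: 0.00188232; 3: 0.0268555.
Posterior ∝ prior × likelihood. Numerator for 1: 0.333333·0.0343796 = 0.0114599.
Normalizing constant: 0.333333·0.0343796 + 0.333333·0.00188232 + 0.333333·0.0268555 = 0.0210391.
P(1 | observation) = 0.0114599 / 0.0210391 = 0.544693.

0.5447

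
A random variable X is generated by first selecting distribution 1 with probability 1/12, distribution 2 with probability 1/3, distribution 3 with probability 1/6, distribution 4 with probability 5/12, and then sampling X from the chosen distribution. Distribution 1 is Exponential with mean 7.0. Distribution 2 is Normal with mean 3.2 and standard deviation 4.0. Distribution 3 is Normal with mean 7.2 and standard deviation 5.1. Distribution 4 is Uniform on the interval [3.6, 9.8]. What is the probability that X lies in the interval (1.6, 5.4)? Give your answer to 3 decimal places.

Conditional on each component, P(1.6 < X < 5.4): 1: 0.333317; 2: 0.364262; 3: 0.225973; 4: 0.290323.
By total probability, P(1.6 < X < 5.4) = 0.0833333·0.333317 + 0.333333·0.364262 + 0.166667·0.225973 + 0.416667·0.290323 = 0.307827.

0.308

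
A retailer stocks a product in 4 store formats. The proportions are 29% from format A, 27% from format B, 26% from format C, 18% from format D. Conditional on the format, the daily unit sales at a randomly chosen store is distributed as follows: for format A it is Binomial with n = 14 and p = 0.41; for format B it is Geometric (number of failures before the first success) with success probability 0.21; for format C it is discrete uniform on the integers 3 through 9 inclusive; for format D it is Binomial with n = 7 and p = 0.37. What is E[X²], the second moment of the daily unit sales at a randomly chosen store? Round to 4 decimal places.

For each component E[X²] = Var + (mean)², giving A: 36.3342; B: 32.0658; C: 40; D: 8.3398.
Overall E[X²] = 0.29·36.3342 + 0.27·32.0658 + 0.26·40 + 0.18·8.3398 = 31.0958.

31.0958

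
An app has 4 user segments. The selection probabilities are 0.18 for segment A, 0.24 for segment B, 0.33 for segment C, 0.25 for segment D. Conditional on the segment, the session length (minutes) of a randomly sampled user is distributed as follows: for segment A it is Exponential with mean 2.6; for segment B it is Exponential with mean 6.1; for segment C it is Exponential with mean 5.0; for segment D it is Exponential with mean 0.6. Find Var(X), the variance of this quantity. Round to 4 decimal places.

Per component, A: μ=2.6, E[X²]=13.52; B: μ=6.1, E[X²]=74.42; C: μ=5, E[X²]=50; D: μ=0.6, E[X²]=0.72.
E[X] = 0.18·2.6 + 0.24·6.1 + 0.33·5 + 0.25·0.6 = 3.732.
E[X²] = 0.18·13.52 + 0.24·74.42 + 0.33·50 + 0.25·0.72 = 36.9744.
Var(X) = E[X²] − (E[X])² = 36.9744 − 13.9278 = 23.0466.

23.0466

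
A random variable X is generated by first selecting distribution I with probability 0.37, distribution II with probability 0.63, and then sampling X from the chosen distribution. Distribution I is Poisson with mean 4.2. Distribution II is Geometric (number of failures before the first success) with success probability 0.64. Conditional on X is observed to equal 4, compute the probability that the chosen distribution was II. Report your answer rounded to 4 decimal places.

0.0860

Likelihoods P(X=4 | ·): I: 0.194424; II: 0.0107495.
Posterior ∝ prior × likelihood. Numerator for II: 0.63·0.0107495 = 0.00677221.
Normalizing constant: 0.37·0.194424 + 0.63·0.0107495 = 0.078709.
P(II | observation) = 0.00677221 / 0.078709 = 0.0860412.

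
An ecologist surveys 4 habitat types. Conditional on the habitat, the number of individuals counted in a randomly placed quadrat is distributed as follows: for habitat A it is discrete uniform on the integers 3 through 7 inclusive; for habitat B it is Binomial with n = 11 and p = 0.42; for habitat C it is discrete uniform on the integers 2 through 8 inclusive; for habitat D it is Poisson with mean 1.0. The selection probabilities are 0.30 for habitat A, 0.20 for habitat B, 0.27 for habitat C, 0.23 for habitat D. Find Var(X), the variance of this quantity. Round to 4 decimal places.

Per component, A: μ=5, E[X²]=27; B: μ=4.62, E[X²]=24.024; C: μ=5, E[X²]=29; D: μ=1, E[X²]=2.
E[X] = 0.3·5 + 0.2·4.62 + 0.27·5 + 0.23·1 = 4.004.
E[X²] = 0.3·27 + 0.2·24.024 + 0.27·29 + 0.23·2 = 21.1948.
Var(X) = E[X²] − (E[X])² = 21.1948 − 16.032 = 5.16278.

5.1628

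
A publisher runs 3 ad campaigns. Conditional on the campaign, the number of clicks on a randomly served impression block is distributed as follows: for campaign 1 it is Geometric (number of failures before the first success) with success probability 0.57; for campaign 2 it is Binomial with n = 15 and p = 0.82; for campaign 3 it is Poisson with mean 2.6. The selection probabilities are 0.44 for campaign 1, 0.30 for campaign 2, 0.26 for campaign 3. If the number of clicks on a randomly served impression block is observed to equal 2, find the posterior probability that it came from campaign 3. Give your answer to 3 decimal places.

Likelihoods P(X=2 | ·): 1: 0.105393; 2: 1.47014e-08; 3: 0.251045.
Posterior ∝ prior × likelihood. Numerator for 3: 0.26·0.251045 = 0.0652716.
Normalizing constant: 0.44·0.105393 + 0.3·1.47014e-08 + 0.26·0.251045 = 0.111645.
P(3 | observation) = 0.0652716 / 0.111645 = 0.584638.

0.585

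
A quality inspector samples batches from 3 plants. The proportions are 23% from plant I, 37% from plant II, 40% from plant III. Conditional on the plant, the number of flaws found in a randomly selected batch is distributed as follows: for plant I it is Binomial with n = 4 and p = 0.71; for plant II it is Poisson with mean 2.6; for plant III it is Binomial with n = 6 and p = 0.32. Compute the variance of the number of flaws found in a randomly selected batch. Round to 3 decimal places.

Per component, I: μ=2.84, E[X²]=8.8892; II: μ=2.6, E[X²]=9.36; III: μ=1.92, E[X²]=4.992.
E[X] = 0.23·2.84 + 0.37·2.6 + 0.4·1.92 = 2.3832.
E[X²] = 0.23·8.8892 + 0.37·9.36 + 0.4·4.992 = 7.50452.
Var(X) = E[X²] − (E[X])² = 7.50452 − 5.67964 = 1.82487.

1.825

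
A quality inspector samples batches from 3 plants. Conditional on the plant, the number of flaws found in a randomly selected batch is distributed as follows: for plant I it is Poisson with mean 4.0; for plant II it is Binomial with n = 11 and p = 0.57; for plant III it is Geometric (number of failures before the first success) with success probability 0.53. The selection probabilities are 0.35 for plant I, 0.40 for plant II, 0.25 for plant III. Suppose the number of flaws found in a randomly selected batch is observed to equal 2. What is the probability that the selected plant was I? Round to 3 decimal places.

Likelihoods P(X=2 | ·): I: 0.146525; II: 0.00898108; III: 0.117077.
Posterior ∝ prior × likelihood. Numerator for I: 0.35·0.146525 = 0.0512838.
Normalizing constant: 0.35·0.146525 + 0.4·0.00898108 + 0.25·0.117077 = 0.0841455.
P(I | observation) = 0.0512838 / 0.0841455 = 0.609466.

0.609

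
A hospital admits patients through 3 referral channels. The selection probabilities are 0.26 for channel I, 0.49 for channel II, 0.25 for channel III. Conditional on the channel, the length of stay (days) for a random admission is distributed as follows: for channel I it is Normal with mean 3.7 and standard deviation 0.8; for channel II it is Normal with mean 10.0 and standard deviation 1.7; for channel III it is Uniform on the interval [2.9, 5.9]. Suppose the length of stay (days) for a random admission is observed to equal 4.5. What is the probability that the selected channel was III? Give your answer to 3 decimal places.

0.513

Likelihoods f(4.5 | ·): I: 0.302463; II: 0.00125185; III: 0.333333.
Posterior ∝ prior × likelihood. Numerator for III: 0.25·0.333333 = 0.0833333.
Normalizing constant: 0.26·0.302463 + 0.49·0.00125185 + 0.25·0.333333 = 0.162587.
P(III | observation) = 0.0833333 / 0.162587 = 0.512545.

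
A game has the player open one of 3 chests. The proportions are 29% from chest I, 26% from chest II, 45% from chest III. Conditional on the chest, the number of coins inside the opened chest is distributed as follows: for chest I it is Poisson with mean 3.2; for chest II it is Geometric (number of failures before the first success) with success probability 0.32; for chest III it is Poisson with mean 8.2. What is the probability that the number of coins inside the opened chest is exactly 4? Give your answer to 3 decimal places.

Conditional on each chest, P(X = 4): I: 0.178093; II: 0.0684204; III: 0.0517404.
By total probability, P(X = 4) = 0.29·0.178093 + 0.26·0.0684204 + 0.45·0.0517404 = 0.0927194.

0.093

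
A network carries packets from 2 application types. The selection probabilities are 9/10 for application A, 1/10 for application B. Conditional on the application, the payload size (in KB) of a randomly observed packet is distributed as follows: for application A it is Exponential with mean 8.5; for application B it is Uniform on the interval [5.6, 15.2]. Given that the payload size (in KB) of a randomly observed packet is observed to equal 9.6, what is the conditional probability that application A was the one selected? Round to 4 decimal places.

Likelihoods f(9.6 | ·): A: 0.0380263; B: 0.104167.
Posterior ∝ prior × likelihood. Numerator for A: 0.9·0.0380263 = 0.0342236.
Normalizing constant: 0.9·0.0380263 + 0.1·0.104167 = 0.0446403.
P(A | observation) = 0.0342236 / 0.0446403 = 0.766653.

0.7667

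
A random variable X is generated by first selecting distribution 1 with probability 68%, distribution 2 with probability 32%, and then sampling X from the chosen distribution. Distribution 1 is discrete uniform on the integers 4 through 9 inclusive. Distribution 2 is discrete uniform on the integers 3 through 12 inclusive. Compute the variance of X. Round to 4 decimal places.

Per component, 1: μ=6.5, E[X²]=45.1667; 2: μ=7.5, E[X²]=64.5.
E[X] = 0.68·6.5 + 0.32·7.5 = 6.82.
E[X²] = 0.68·45.1667 + 0.32·64.5 = 51.3533.
Var(X) = E[X²] − (E[X])² = 51.3533 − 46.5124 = 4.84093.

4.8409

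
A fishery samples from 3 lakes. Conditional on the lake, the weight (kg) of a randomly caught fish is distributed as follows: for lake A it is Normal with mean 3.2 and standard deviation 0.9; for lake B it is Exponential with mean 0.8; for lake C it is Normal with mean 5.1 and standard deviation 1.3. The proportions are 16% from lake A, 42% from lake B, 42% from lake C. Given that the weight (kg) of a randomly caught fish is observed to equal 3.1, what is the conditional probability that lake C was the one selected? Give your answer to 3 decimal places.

0.327

Likelihoods f(3.1 | ·): A: 0.440541; B: 0.0259429; C: 0.0939742.
Posterior ∝ prior × likelihood. Numerator for C: 0.42·0.0939742 = 0.0394692.
Normalizing constant: 0.16·0.440541 + 0.42·0.0259429 + 0.42·0.0939742 = 0.120852.
P(C | observation) = 0.0394692 / 0.120852 = 0.326591.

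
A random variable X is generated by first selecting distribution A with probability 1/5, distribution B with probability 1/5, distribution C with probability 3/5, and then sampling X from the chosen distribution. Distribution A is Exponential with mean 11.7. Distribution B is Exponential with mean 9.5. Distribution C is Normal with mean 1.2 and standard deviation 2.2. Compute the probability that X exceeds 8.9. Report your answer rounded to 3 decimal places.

Conditional on each component, P(X > 8.9): A: 0.467347; B: 0.391863; C: 0.000232629.
By total probability, P(X > 8.9) = 0.2·0.467347 + 0.2·0.391863 + 0.6·0.000232629 = 0.171982.

0.172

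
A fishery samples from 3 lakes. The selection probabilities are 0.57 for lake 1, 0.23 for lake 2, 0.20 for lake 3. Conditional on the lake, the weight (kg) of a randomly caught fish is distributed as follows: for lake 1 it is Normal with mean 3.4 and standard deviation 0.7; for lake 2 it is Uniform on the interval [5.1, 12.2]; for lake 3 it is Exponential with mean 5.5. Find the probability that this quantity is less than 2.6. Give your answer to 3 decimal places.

0.147

Conditional on each lake, P(X < 2.6): 1: 0.126549; 2: 0; 3: 0.3767.
By total probability, P(X < 2.6) = 0.57·0.126549 + 0.23·0 + 0.2·0.3767 = 0.147473.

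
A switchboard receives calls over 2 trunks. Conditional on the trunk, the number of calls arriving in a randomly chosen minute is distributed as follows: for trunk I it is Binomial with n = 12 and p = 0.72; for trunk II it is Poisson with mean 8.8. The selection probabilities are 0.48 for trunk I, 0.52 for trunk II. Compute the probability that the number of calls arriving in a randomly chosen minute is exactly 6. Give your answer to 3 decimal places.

Conditional on each trunk, P(X = 6): I: 0.0620319; II: 0.0972237.
By total probability, P(X = 6) = 0.48·0.0620319 + 0.52·0.0972237 = 0.0803316.

0.080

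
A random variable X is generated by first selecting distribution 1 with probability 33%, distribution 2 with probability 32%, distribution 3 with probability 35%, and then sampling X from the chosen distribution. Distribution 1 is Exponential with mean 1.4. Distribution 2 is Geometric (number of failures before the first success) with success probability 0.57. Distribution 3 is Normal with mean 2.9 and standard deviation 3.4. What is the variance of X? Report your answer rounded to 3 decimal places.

5.936

Per component, 1: μ=1.4, E[X²]=3.92; 2: μ=0.754386, E[X²]=1.89258; 3: μ=2.9, E[X²]=19.97.
E[X] = 0.33·1.4 + 0.32·0.754386 + 0.35·2.9 = 1.7184.
E[X²] = 0.33·3.92 + 0.32·1.89258 + 0.35·19.97 = 8.88873.
Var(X) = E[X²] − (E[X])² = 8.88873 − 2.95291 = 5.93582.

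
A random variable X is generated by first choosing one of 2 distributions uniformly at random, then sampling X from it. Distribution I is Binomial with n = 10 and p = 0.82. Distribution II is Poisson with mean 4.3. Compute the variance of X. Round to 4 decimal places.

6.6905

Per component, I: μ=8.2, E[X²]=68.716; II: μ=4.3, E[X²]=22.79.
E[X] = 0.5·8.2 + 0.5·4.3 = 6.25.
E[X²] = 0.5·68.716 + 0.5·22.79 = 45.753.
Var(X) = E[X²] − (E[X])² = 45.753 − 39.0625 = 6.6905.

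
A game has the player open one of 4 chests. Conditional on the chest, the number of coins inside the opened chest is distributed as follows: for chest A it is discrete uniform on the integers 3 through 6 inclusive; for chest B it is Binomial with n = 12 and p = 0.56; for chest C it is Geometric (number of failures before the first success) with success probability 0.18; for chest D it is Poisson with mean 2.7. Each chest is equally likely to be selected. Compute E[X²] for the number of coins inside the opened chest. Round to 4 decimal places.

For each component E[X²] = Var + (mean)², giving A: 21.5; B: 48.1152; C: 46.0617; D: 9.99.
Overall E[X²] = 0.25·21.5 + 0.25·48.1152 + 0.25·46.0617 + 0.25·9.99 = 31.4167.

31.4167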